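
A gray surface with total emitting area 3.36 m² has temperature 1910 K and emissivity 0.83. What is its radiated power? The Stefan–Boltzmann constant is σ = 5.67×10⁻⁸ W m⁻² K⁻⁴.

Stefan–Boltzmann: P = εσAT⁴ = 0.83 × 5.67×10⁻⁸ × 3.36 × (1910)⁴ = 0.83 × 5.67×10⁻⁸ × 3.36 × 1.33×10^13.
P = 2.10×10^6 W.

P ≈ 2.10×10^6 W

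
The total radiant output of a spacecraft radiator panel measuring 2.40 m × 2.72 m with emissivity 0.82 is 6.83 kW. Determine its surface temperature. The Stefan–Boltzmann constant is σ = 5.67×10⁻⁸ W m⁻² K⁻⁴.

T ≈ 387 K

A = 2.40 × 2.72 = 6.53 m².
From P = εσAT⁴, T = (P / εσA)^(1/4) = (6830 / (0.82 × 5.67×10⁻⁸ × 6.53))^(1/4).
T = (2.25×10^10)^(1/4) = 387 K.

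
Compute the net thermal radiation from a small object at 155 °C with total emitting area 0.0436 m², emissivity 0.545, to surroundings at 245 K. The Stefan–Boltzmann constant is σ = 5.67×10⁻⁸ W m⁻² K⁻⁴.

Q ≈ 40.4 W

Convert: 155 °C = 428 K.
Q = εσA(T⁴ − T_s⁴). T⁴ − T_s⁴ = (428)⁴ − (245)⁴ = 3.36×10^10 − 3.60×10^9 = 3.00×10^10 K⁴.
Q = 0.545 × 5.67×10⁻⁸ × 0.0436 × 3.00×10^10 = 40.4 W.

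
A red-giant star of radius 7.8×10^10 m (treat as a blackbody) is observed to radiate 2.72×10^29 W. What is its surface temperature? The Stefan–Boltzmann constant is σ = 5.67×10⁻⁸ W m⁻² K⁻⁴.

A = 4πr² = 4π × (7.8×10^10)² = 7.65×10^22 m².
From P = σAT⁴, T = (P / σA)^(1/4) = (2.72×10^29 / (5.67×10⁻⁸ × 7.65×10^22))^(1/4).
T = (6.27×10^13)^(1/4) = 2810 K.

T ≈ 2810 K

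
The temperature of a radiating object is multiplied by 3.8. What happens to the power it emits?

P ∝ T⁴, so the power scales as (3.8)⁴ = 209.

factor ≈ 209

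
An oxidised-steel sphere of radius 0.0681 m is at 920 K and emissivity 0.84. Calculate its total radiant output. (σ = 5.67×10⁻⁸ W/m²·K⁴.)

P ≈ 1990 W

A = 4πr² = 4π × (0.0681)² = 0.0583 m².
Stefan–Boltzmann: P = εσAT⁴ = 0.84 × 5.67×10⁻⁸ × 0.0583 × (920)⁴ = 0.84 × 5.67×10⁻⁸ × 0.0583 × 7.16×10^11.
P = 1990 W.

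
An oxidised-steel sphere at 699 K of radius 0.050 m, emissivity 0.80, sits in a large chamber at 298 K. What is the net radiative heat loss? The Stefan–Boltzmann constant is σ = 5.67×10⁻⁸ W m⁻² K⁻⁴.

A = 4πr² = 4π × (0.050)² = 0.0314 m².
Q = εσA(T⁴ − T_s⁴). T⁴ − T_s⁴ = (699)⁴ − (298)⁴ = 2.39×10^11 − 7.89×10^9 = 2.31×10^11 K⁴.
Q = 0.80 × 5.67×10⁻⁸ × 0.0314 × 2.31×10^11 = 329 W.

Q ≈ 329 W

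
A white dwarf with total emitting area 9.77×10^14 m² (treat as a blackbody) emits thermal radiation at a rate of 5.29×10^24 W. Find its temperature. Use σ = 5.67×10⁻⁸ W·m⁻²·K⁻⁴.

T ≈ 17600 K

From P = σAT⁴, T = (P / σA)^(1/4) = (5.29×10^24 / (5.67×10⁻⁸ × 9.77×10^14))^(1/4).
T = (9.55×10^16)^(1/4) = 17600 K.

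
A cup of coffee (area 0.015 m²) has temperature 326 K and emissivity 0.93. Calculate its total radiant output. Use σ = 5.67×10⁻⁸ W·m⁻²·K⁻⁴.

P ≈ 8.93 W

Stefan–Boltzmann: P = εσAT⁴ = 0.93 × 5.67×10⁻⁸ × 0.0150 × (326)⁴ = 0.93 × 5.67×10⁻⁸ × 0.0150 × 1.13×10^10.
P = 8.93 W.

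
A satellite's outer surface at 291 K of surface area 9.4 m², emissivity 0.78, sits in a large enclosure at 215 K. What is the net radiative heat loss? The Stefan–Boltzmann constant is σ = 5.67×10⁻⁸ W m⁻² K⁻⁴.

Q = εσA(T⁴ − T_s⁴). T⁴ − T_s⁴ = (291)⁴ − (215)⁴ = 7.17×10^9 − 2.14×10^9 = 5.03×10^9 K⁴.
Q = 0.78 × 5.67×10⁻⁸ × 9.40 × 5.03×10^9 = 2090 W.

Q ≈ 2090 W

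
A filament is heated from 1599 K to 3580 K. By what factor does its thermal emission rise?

P ∝ T⁴, so the ratio is (3580/1599)⁴ = (2.239)⁴ = 25.1.

ratio ≈ 25.1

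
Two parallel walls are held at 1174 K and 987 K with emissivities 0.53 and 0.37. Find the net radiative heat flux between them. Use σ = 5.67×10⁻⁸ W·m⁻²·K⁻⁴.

q ≈ 15000 W/m²

For two large parallel gray plates, q = σ(T₁⁴ − T₂⁴) / (1/ε₁ + 1/ε₂ − 1).
1/ε₁ + 1/ε₂ − 1 = 1/0.53 + 1/0.37 − 1 = 3.589.
T₁⁴ − T₂⁴ = 1.90×10^12 − 9.49×10^11 = 9.51×10^11 K⁴.
q = 5.67×10⁻⁸ × 9.51×10^11 / 3.589 = 15000 W/m².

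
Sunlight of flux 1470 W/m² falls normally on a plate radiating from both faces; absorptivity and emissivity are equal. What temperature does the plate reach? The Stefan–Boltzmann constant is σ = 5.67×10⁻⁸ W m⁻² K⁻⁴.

T ≈ 337 K

Absorbed flux αS = emitted flux 2εσT⁴ per unit area; with α = ε this gives T = (S/2σ)^(1/4).
T = (1470 / (2 × 5.67×10⁻⁸))^(1/4) = (1.30×10^10)^(1/4).
T = 337 K.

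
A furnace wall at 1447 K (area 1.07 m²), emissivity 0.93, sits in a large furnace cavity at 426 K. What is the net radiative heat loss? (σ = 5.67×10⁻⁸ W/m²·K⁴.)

Q = εσA(T⁴ − T_s⁴). T⁴ − T_s⁴ = (1447)⁴ − (426)⁴ = 4.38×10^12 − 3.29×10^10 = 4.35×10^12 K⁴.
Q = 0.93 × 5.67×10⁻⁸ × 1.07 × 4.35×10^12 = 2.45×10^5 W.

Q ≈ 2.45×10^5 W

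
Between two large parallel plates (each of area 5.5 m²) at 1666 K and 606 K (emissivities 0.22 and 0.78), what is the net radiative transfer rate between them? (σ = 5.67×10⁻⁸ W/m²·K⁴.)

Q ≈ 4.89×10^5 W

For two large parallel gray plates, q = σ(T₁⁴ − T₂⁴) / (1/ε₁ + 1/ε₂ − 1).
1/ε₁ + 1/ε₂ − 1 = 1/0.22 + 1/0.78 − 1 = 4.828.
T₁⁴ − T₂⁴ = 7.70×10^12 − 1.35×10^11 = 7.57×10^12 K⁴.
q = 5.67×10⁻⁸ × 7.57×10^12 / 4.828 = 88900 W/m².
Q = q·A = 88900 × 5.5 = 4.89×10^5 W.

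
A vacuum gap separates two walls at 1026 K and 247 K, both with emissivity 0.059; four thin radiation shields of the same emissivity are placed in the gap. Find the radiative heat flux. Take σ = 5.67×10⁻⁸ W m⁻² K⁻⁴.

q ≈ 381 W/m²

Each of the 5 gaps contributes resistance (2/ε − 1) = 2/0.059 − 1 = 32.90; total = 164.5.
q = σ(T₁⁴ − T₂⁴) / 164.5 = 5.67×10⁻⁸ × 1.10×10^12 / 164.5 = 381 W/m².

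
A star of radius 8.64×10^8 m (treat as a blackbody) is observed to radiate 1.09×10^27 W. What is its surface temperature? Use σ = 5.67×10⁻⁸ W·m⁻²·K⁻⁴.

T ≈ 6730 K

A = 4πr² = 4π × (8.64×10^8)² = 9.38×10^18 m².
From P = σAT⁴, T = (P / σA)^(1/4) = (1.09×10^27 / (5.67×10⁻⁸ × 9.38×10^18))^(1/4).
T = (2.05×10^15)^(1/4) = 6730 K.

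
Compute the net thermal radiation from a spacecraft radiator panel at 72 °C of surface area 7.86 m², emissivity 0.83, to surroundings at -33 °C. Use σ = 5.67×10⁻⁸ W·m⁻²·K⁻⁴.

Convert: 72 °C = 345 K; -33 °C = 240 K.
Q = εσA(T⁴ − T_s⁴). T⁴ − T_s⁴ = (345)⁴ − (240)⁴ = 1.42×10^10 − 3.32×10^9 = 1.08×10^10 K⁴.
Q = 0.83 × 5.67×10⁻⁸ × 7.86 × 1.08×10^10 = 4010 W.

Q ≈ 4010 W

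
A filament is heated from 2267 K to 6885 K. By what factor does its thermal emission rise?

P ∝ T⁴, so the ratio is (6885/2267)⁴ = (3.037)⁴ = 85.1.

ratio ≈ 85.1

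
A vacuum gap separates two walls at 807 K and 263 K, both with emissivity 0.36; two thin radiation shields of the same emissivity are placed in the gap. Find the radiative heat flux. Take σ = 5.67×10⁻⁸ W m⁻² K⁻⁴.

q ≈ 1740 W/m²

Each of the 3 gaps contributes resistance (2/ε − 1) = 2/0.36 − 1 = 4.556; total = 13.67.
q = σ(T₁⁴ − T₂⁴) / 13.67 = 5.67×10⁻⁸ × 4.19×10^11 / 13.67 = 1740 W/m².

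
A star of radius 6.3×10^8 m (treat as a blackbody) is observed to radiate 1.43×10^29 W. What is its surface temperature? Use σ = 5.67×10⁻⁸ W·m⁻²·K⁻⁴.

A = 4πr² = 4π × (6.3×10^8)² = 4.99×10^18 m².
From P = σAT⁴, T = (P / σA)^(1/4) = (1.43×10^29 / (5.67×10⁻⁸ × 4.99×10^18))^(1/4).
T = (5.06×10^17)^(1/4) = 26700 K.

T ≈ 26700 K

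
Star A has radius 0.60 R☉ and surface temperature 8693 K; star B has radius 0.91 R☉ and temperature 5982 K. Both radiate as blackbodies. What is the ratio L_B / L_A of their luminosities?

L_B/L_A ≈ 0.516

L = 4πR²σT⁴ ∝ R²T⁴, so L_B/L_A = (0.91/0.60)² × (5982/8693)⁴ = 2.30 × 0.224 = 0.516.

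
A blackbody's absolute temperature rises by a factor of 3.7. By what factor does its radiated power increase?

factor ≈ 187

P ∝ T⁴, so the power scales as (3.7)⁴ = 187.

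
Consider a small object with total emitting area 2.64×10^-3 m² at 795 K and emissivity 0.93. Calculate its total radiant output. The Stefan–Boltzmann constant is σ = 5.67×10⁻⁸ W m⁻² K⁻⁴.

Stefan–Boltzmann: P = εσAT⁴ = 0.93 × 5.67×10⁻⁸ × 2.64×10^-3 × (795)⁴ = 0.93 × 5.67×10⁻⁸ × 2.64×10^-3 × 3.99×10^11.
P = 55.6 W.

P ≈ 55.6 W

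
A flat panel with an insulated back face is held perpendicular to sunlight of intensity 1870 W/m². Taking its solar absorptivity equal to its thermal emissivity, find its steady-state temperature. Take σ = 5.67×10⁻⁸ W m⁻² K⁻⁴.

T ≈ 426 K

Absorbed flux αS = emitted flux εσT⁴ (one radiating face); with α = ε, T = (S/σ)^(1/4).
T = (1870 / 5.67×10⁻⁸)^(1/4) = (3.30×10^10)^(1/4).
T = 426 K.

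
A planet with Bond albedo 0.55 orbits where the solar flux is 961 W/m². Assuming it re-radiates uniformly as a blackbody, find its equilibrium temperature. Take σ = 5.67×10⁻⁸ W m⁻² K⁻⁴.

T ≈ 209 K

Power absorbed = (1−a)S·πR²; power emitted = 4πR²σT⁴. Equating and cancelling πR²:
T = ((1−a)S / 4σ)^(1/4) = (432 / (4 × 5.67×10⁻⁸))^(1/4) = (1.91×10^9)^(1/4).
T = 209 K.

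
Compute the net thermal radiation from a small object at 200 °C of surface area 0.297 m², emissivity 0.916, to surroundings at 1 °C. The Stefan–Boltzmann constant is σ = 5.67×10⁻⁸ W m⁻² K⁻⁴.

Q ≈ 685 W

Convert: 200 °C = 473 K; 1 °C = 274 K.
Q = εσA(T⁴ − T_s⁴). T⁴ − T_s⁴ = (473)⁴ − (274)⁴ = 5.01×10^10 − 5.64×10^9 = 4.44×10^10 K⁴.
Q = 0.916 × 5.67×10⁻⁸ × 0.297 × 4.44×10^10 = 685 W.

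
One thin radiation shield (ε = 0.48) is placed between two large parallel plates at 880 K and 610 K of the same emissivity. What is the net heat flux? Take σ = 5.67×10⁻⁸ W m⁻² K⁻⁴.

Each of the 2 gaps contributes resistance (2/ε − 1) = 2/0.48 − 1 = 3.167; total = 6.333.
q = σ(T₁⁴ − T₂⁴) / 6.333 = 5.67×10⁻⁸ × 4.61×10^11 / 6.333 = 4130 W/m².

q ≈ 4130 W/m²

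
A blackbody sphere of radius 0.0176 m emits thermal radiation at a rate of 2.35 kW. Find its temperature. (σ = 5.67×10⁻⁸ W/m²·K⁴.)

A = 4πr² = 4π × (0.0176)² = 3.89×10^-3 m².
From P = σAT⁴, T = (P / σA)^(1/4) = (2350 / (5.67×10⁻⁸ × 3.89×10^-3))^(1/4).
T = (1.06×10^13)^(1/4) = 1810 K.

T ≈ 1810 K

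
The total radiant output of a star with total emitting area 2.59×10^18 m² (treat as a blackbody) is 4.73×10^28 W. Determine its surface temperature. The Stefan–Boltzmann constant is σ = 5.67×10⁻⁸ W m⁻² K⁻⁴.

From P = σAT⁴, T = (P / σA)^(1/4) = (4.73×10^28 / (5.67×10⁻⁸ × 2.59×10^18))^(1/4).
T = (3.22×10^17)^(1/4) = 23800 K.

T ≈ 23800 K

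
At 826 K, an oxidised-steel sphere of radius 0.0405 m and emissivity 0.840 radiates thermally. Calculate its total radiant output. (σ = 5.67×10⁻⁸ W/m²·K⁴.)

A = 4πr² = 4π × (0.0405)² = 0.0206 m².
Stefan–Boltzmann: P = εσAT⁴ = 0.840 × 5.67×10⁻⁸ × 0.0206 × (826)⁴ = 0.840 × 5.67×10⁻⁸ × 0.0206 × 4.66×10^11.
P = 457 W.

P ≈ 457 W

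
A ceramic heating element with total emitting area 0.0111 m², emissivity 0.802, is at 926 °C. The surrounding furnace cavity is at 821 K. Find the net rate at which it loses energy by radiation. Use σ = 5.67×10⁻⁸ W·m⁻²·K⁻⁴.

Q ≈ 814 W

Convert: 926 °C = 1199 K.
Q = εσA(T⁴ − T_s⁴). T⁴ − T_s⁴ = (1199)⁴ − (821)⁴ = 2.07×10^12 − 4.54×10^11 = 1.61×10^12 K⁴.
Q = 0.802 × 5.67×10⁻⁸ × 0.0111 × 1.61×10^12 = 814 W.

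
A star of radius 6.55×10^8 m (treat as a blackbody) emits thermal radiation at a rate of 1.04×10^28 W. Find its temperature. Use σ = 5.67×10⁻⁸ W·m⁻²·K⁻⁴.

A = 4πr² = 4π × (6.55×10^8)² = 5.39×10^18 m².
From P = σAT⁴, T = (P / σA)^(1/4) = (1.04×10^28 / (5.67×10⁻⁸ × 5.39×10^18))^(1/4).
T = (3.40×10^16)^(1/4) = 13600 K.

T ≈ 13600 K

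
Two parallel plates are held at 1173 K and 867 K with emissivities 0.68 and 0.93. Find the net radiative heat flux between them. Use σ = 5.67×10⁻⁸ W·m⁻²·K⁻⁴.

q ≈ 48700 W/m²

For two large parallel gray plates, q = σ(T₁⁴ − T₂⁴) / (1/ε₁ + 1/ε₂ − 1).
1/ε₁ + 1/ε₂ − 1 = 1/0.68 + 1/0.93 − 1 = 1.546.
T₁⁴ − T₂⁴ = 1.89×10^12 − 5.65×10^11 = 1.33×10^12 K⁴.
q = 5.67×10⁻⁸ × 1.33×10^12 / 1.546 = 48700 W/m².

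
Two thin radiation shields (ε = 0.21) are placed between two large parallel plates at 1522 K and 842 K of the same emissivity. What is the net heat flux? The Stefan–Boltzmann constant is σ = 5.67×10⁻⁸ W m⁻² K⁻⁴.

Each of the 3 gaps contributes resistance (2/ε − 1) = 2/0.21 − 1 = 8.524; total = 25.57.
q = σ(T₁⁴ − T₂⁴) / 25.57 = 5.67×10⁻⁸ × 4.86×10^12 / 25.57 = 10800 W/m².

q ≈ 10800 W/m²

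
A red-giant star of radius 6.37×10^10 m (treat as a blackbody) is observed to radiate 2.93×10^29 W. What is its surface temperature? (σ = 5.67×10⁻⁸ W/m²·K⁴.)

A = 4πr² = 4π × (6.37×10^10)² = 5.10×10^22 m².
From P = σAT⁴, T = (P / σA)^(1/4) = (2.93×10^29 / (5.67×10⁻⁸ × 5.10×10^22))^(1/4).
T = (1.01×10^14)^(1/4) = 3170 K.

T ≈ 3170 K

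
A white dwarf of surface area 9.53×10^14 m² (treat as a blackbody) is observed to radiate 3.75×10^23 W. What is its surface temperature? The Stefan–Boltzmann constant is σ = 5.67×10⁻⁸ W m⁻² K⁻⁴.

T ≈ 9130 K

From P = σAT⁴, T = (P / σA)^(1/4) = (3.75×10^23 / (5.67×10⁻⁸ × 9.53×10^14))^(1/4).
T = (6.94×10^15)^(1/4) = 9130 K.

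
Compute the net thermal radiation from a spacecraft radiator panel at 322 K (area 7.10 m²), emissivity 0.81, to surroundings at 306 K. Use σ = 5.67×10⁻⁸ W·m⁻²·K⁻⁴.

Q ≈ 647 W

Q = εσA(T⁴ − T_s⁴). T⁴ − T_s⁴ = (322)⁴ − (306)⁴ = 1.08×10^10 − 8.77×10^9 = 1.98×10^9 K⁴.
Q = 0.81 × 5.67×10⁻⁸ × 7.10 × 1.98×10^9 = 647 W.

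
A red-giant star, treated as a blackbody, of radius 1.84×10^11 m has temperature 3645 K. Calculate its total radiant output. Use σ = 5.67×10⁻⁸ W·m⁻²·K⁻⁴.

A = 4πr² = 4π × (1.84×10^11)² = 4.25×10^23 m².
P = σAT⁴ = 5.67×10⁻⁸ × 4.25×10^23 × (3645)⁴ = 5.67×10⁻⁸ × 4.25×10^23 × 1.77×10^14.
P = 4.26×10^30 W.

P ≈ 4.26×10^30 W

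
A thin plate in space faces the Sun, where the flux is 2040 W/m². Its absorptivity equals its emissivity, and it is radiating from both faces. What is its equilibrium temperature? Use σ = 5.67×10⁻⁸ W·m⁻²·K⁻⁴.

Absorbed flux αS = emitted flux 2εσT⁴ per unit area; with α = ε this gives T = (S/2σ)^(1/4).
T = (2040 / (2 × 5.67×10⁻⁸))^(1/4) = (1.80×10^10)^(1/4).
T = 366 K.

T ≈ 366 K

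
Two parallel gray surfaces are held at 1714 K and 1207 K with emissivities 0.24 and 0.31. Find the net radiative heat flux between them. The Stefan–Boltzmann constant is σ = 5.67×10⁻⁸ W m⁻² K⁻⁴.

q ≈ 57700 W/m²

For two large parallel gray plates, q = σ(T₁⁴ − T₂⁴) / (1/ε₁ + 1/ε₂ − 1).
1/ε₁ + 1/ε₂ − 1 = 1/0.24 + 1/0.31 − 1 = 6.392.
T₁⁴ − T₂⁴ = 8.63×10^12 − 2.12×10^12 = 6.51×10^12 K⁴.
q = 5.67×10⁻⁸ × 6.51×10^12 / 6.392 = 57700 W/m².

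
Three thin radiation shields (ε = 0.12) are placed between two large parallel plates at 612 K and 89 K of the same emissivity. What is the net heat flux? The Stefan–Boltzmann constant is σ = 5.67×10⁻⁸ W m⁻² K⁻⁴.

Each of the 4 gaps contributes resistance (2/ε − 1) = 2/0.12 − 1 = 15.67; total = 62.67.
q = σ(T₁⁴ − T₂⁴) / 62.67 = 5.67×10⁻⁸ × 1.40×10^11 / 62.67 = 127 W/m².

q ≈ 127 W/m²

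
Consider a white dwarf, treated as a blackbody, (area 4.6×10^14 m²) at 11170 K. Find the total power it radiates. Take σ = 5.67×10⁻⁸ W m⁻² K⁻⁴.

P = σAT⁴ = 5.67×10⁻⁸ × 4.60×10^14 × (11170)⁴ = 5.67×10⁻⁸ × 4.60×10^14 × 1.56×10^16.
P = 4.06×10^23 W.

P ≈ 4.06×10^23 W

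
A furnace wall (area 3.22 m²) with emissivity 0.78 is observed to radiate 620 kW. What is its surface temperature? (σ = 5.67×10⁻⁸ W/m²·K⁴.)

T ≈ 1440 K

From P = εσAT⁴, T = (P / εσA)^(1/4) = (6.20×10^5 / (0.78 × 5.67×10⁻⁸ × 3.22))^(1/4).
T = (4.35×10^12)^(1/4) = 1440 K.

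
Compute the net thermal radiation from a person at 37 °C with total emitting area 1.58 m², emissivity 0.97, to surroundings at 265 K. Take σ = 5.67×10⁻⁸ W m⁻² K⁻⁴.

Convert: 37 °C = 310 K.
Q = εσA(T⁴ − T_s⁴). T⁴ − T_s⁴ = (310)⁴ − (265)⁴ = 9.24×10^9 − 4.93×10^9 = 4.30×10^9 K⁴.
Q = 0.97 × 5.67×10⁻⁸ × 1.58 × 4.30×10^9 = 374 W.

Q ≈ 374 W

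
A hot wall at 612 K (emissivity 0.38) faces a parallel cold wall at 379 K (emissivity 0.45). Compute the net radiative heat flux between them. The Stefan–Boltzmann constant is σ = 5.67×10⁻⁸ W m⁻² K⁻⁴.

For two large parallel gray plates, q = σ(T₁⁴ − T₂⁴) / (1/ε₁ + 1/ε₂ − 1).
1/ε₁ + 1/ε₂ − 1 = 1/0.38 + 1/0.45 − 1 = 3.854.
T₁⁴ − T₂⁴ = 1.40×10^11 − 2.06×10^10 = 1.20×10^11 K⁴.
q = 5.67×10⁻⁸ × 1.20×10^11 / 3.854 = 1760 W/m².

q ≈ 1760 W/m²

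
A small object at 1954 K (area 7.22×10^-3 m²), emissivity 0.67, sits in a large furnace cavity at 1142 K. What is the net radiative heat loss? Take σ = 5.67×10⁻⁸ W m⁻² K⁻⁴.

Q = εσA(T⁴ − T_s⁴). T⁴ − T_s⁴ = (1954)⁴ − (1142)⁴ = 1.46×10^13 − 1.70×10^12 = 1.29×10^13 K⁴.
Q = 0.67 × 5.67×10⁻⁸ × 7.22×10^-3 × 1.29×10^13 = 3530 W.

Q ≈ 3530 W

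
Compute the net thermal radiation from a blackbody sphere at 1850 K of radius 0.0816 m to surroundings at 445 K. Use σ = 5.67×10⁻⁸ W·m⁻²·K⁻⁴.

Q ≈ 55400 W

A = 4πr² = 4π × (0.0816)² = 0.0837 m².
Q = σA(T⁴ − T_s⁴). T⁴ − T_s⁴ = (1850)⁴ − (445)⁴ = 1.17×10^13 − 3.92×10^10 = 1.17×10^13 K⁴.
Q = 5.67×10⁻⁸ × 0.0837 × 1.17×10^13 = 55400 W.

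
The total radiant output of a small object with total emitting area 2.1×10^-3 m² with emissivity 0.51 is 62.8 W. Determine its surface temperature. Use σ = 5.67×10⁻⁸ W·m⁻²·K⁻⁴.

From P = εσAT⁴, T = (P / εσA)^(1/4) = (62.8 / (0.51 × 5.67×10⁻⁸ × 2.10×10^-3))^(1/4).
T = (1.03×10^12)^(1/4) = 1010 K.

T ≈ 1010 K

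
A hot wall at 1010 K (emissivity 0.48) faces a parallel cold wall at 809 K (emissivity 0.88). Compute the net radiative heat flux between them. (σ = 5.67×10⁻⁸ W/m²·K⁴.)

q ≈ 15600 W/m²

For two large parallel gray plates, q = σ(T₁⁴ − T₂⁴) / (1/ε₁ + 1/ε₂ − 1).
1/ε₁ + 1/ε₂ − 1 = 1/0.48 + 1/0.88 − 1 = 2.220.
T₁⁴ − T₂⁴ = 1.04×10^12 − 4.28×10^11 = 6.12×10^11 K⁴.
q = 5.67×10⁻⁸ × 6.12×10^11 / 2.220 = 15600 W/m².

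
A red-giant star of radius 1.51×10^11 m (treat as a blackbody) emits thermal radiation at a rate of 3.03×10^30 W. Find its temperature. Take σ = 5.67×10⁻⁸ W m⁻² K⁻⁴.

A = 4πr² = 4π × (1.51×10^11)² = 2.87×10^23 m².
From P = σAT⁴, T = (P / σA)^(1/4) = (3.03×10^30 / (5.67×10⁻⁸ × 2.87×10^23))^(1/4).
T = (1.87×10^14)^(1/4) = 3700 K.

T ≈ 3700 K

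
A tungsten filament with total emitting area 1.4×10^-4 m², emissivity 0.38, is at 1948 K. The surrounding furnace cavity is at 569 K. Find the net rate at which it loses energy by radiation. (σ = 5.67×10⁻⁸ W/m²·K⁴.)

Q = εσA(T⁴ − T_s⁴). T⁴ − T_s⁴ = (1948)⁴ − (569)⁴ = 1.44×10^13 − 1.05×10^11 = 1.43×10^13 K⁴.
Q = 0.38 × 5.67×10⁻⁸ × 1.40×10^-4 × 1.43×10^13 = 43.1 W.

Q ≈ 43.1 W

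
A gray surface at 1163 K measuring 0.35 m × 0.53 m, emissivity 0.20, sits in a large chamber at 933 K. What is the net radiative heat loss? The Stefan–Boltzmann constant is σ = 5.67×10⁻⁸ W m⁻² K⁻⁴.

Q ≈ 2250 W

A = 0.35 × 0.53 = 0.185 m².
Q = εσA(T⁴ − T_s⁴). T⁴ − T_s⁴ = (1163)⁴ − (933)⁴ = 1.83×10^12 − 7.58×10^11 = 1.07×10^12 K⁴.
Q = 0.20 × 5.67×10⁻⁸ × 0.185 × 1.07×10^12 = 2250 W.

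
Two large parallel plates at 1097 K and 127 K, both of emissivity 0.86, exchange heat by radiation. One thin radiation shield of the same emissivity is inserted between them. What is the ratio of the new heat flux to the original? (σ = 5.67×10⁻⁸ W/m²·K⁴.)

ratio ≈ 0.500

With N identical shields there are N+1 = 2 gaps in series, each with the same radiative resistance, so the flux falls to 1/(N+1) of its unshielded value.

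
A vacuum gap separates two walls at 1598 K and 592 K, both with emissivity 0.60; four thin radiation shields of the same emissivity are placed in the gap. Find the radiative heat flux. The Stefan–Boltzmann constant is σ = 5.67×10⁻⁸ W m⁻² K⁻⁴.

q ≈ 31100 W/m²

Each of the 5 gaps contributes resistance (2/ε − 1) = 2/0.60 − 1 = 2.333; total = 11.67.
q = σ(T₁⁴ − T₂⁴) / 11.67 = 5.67×10⁻⁸ × 6.40×10^12 / 11.67 = 31100 W/m².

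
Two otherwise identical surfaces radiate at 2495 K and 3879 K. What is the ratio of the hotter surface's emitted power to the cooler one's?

ratio ≈ 5.84

P ∝ T⁴, so the ratio is (3879/2495)⁴ = (1.555)⁴ = 5.84.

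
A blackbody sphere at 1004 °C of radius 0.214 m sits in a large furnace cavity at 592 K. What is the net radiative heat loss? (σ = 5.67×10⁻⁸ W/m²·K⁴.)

A = 4πr² = 4π × (0.214)² = 0.575 m².
Convert: 1004 °C = 1277 K.
Q = σA(T⁴ − T_s⁴). T⁴ − T_s⁴ = (1277)⁴ − (592)⁴ = 2.66×10^12 − 1.23×10^11 = 2.54×10^12 K⁴.
Q = 5.67×10⁻⁸ × 0.575 × 2.54×10^12 = 82800 W.

Q ≈ 82800 W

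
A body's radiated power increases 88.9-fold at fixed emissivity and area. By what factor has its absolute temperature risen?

factor ≈ 3.07

P ∝ T⁴ ⇒ T ∝ P^(1/4), so T scales by (88.9)^(1/4) = 3.07.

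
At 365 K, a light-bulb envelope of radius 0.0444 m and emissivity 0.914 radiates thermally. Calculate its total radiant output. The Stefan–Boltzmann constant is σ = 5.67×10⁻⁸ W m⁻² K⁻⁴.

P ≈ 22.8 W

A = 4πr² = 4π × (0.0444)² = 0.0248 m².
Stefan–Boltzmann: P = εσAT⁴ = 0.914 × 5.67×10⁻⁸ × 0.0248 × (365)⁴ = 0.914 × 5.67×10⁻⁸ × 0.0248 × 1.77×10^10.
P = 22.8 W.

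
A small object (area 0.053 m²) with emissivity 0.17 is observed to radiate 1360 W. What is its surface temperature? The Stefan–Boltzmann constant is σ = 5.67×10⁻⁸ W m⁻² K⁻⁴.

T ≈ 1280 K

From P = εσAT⁴, T = (P / εσA)^(1/4) = (1360 / (0.17 × 5.67×10⁻⁸ × 0.0530))^(1/4).
T = (2.66×10^12)^(1/4) = 1280 K.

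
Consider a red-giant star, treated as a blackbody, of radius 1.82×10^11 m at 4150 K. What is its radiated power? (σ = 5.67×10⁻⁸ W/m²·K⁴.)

P ≈ 7.00×10^30 W

A = 4πr² = 4π × (1.82×10^11)² = 4.16×10^23 m².
P = σAT⁴ = 5.67×10⁻⁸ × 4.16×10^23 × (4150)⁴ = 5.67×10⁻⁸ × 4.16×10^23 × 2.97×10^14.
P = 7.00×10^30 W.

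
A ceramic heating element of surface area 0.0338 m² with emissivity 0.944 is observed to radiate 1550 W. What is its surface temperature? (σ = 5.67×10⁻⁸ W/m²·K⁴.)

From P = εσAT⁴, T = (P / εσA)^(1/4) = (1550 / (0.944 × 5.67×10⁻⁸ × 0.0338))^(1/4).
T = (8.57×10^11)^(1/4) = 962 K.

T ≈ 962 K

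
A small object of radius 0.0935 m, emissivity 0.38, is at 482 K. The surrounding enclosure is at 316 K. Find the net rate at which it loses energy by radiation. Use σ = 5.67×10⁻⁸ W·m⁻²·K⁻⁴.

Q ≈ 104 W

A = 4πr² = 4π × (0.0935)² = 0.110 m².
Q = εσA(T⁴ − T_s⁴). T⁴ − T_s⁴ = (482)⁴ − (316)⁴ = 5.40×10^10 − 9.97×10^9 = 4.40×10^10 K⁴.
Q = 0.38 × 5.67×10⁻⁸ × 0.110 × 4.40×10^10 = 104 W.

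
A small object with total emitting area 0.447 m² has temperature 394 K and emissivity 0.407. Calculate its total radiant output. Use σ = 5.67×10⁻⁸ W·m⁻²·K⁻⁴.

P = εσAT⁴ = 0.407 × 5.67×10⁻⁸ × 0.447 × (394)⁴ = 0.407 × 5.67×10⁻⁸ × 0.447 × 2.41×10^10.
P = 249 W.

P ≈ 249 W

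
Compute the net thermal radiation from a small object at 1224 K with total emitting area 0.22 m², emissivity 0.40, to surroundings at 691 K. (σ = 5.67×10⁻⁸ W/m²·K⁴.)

Q = εσA(T⁴ − T_s⁴). T⁴ − T_s⁴ = (1224)⁴ − (691)⁴ = 2.24×10^12 − 2.28×10^11 = 2.02×10^12 K⁴.
Q = 0.40 × 5.67×10⁻⁸ × 0.220 × 2.02×10^12 = 10100 W.

Q ≈ 10100 W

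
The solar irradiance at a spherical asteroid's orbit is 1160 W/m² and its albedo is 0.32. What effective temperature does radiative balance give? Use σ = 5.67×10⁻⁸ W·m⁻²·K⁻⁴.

Power absorbed = (1−a)S·πR²; power emitted = 4πR²σT⁴. Equating and cancelling πR²:
T = ((1−a)S / 4σ)^(1/4) = (789 / (4 × 5.67×10⁻⁸))^(1/4) = (3.48×10^9)^(1/4).
T = 243 K.

T ≈ 243 K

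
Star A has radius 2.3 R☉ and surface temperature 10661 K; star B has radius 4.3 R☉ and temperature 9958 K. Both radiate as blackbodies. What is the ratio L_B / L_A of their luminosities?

L_B/L_A ≈ 2.66

L = 4πR²σT⁴ ∝ R²T⁴, so L_B/L_A = (4.3/2.3)² × (9958/10661)⁴ = 3.50 × 0.761 = 2.66.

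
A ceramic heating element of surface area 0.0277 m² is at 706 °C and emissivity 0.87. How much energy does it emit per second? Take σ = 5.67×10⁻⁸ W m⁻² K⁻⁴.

P ≈ 1260 W

706 °C = 979 K.
P = εσAT⁴ = 0.87 × 5.67×10⁻⁸ × 0.0277 × (979)⁴ = 0.87 × 5.67×10⁻⁸ × 0.0277 × 9.19×10^11.
P = 1260 W.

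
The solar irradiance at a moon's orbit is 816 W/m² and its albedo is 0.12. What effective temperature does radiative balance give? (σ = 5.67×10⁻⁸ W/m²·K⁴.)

T ≈ 237 K

Power absorbed = (1−a)S·πR²; power emitted = 4πR²σT⁴. Equating and cancelling πR²:
T = ((1−a)S / 4σ)^(1/4) = (718 / (4 × 5.67×10⁻⁸))^(1/4) = (3.17×10^9)^(1/4).
T = 237 K.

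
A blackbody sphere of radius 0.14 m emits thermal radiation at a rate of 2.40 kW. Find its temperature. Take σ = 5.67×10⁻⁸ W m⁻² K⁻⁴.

A = 4πr² = 4π × (0.14)² = 0.246 m².
From P = σAT⁴, T = (P / σA)^(1/4) = (2400 / (5.67×10⁻⁸ × 0.246))^(1/4).
T = (1.72×10^11)^(1/4) = 644 K.

T ≈ 644 K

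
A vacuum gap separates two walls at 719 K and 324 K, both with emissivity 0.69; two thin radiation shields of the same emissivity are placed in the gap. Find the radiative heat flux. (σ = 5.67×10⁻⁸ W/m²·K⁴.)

q ≈ 2550 W/m²

Each of the 3 gaps contributes resistance (2/ε − 1) = 2/0.69 − 1 = 1.899; total = 5.696.
q = σ(T₁⁴ − T₂⁴) / 5.696 = 5.67×10⁻⁸ × 2.56×10^11 / 5.696 = 2550 W/m².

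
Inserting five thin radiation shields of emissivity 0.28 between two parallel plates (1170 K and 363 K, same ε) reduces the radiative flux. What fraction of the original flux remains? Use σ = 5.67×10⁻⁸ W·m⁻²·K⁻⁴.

With N identical shields there are N+1 = 6 gaps in series, each with the same radiative resistance, so the flux falls to 1/(N+1) of its unshielded value.

ratio ≈ 0.167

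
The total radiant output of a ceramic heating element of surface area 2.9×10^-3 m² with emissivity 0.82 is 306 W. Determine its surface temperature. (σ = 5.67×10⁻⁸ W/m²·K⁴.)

T ≈ 1230 K

From P = εσAT⁴, T = (P / εσA)^(1/4) = (306 / (0.82 × 5.67×10⁻⁸ × 2.90×10^-3))^(1/4).
T = (2.27×10^12)^(1/4) = 1230 K.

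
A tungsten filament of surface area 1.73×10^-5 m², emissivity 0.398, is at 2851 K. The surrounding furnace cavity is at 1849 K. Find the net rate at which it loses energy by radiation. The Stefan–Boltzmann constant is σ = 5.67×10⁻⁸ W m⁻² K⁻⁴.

Q = εσA(T⁴ − T_s⁴). T⁴ − T_s⁴ = (2851)⁴ − (1849)⁴ = 6.61×10^13 − 1.17×10^13 = 5.44×10^13 K⁴.
Q = 0.398 × 5.67×10⁻⁸ × 1.73×10^-5 × 5.44×10^13 = 21.2 W.

Q ≈ 21.2 W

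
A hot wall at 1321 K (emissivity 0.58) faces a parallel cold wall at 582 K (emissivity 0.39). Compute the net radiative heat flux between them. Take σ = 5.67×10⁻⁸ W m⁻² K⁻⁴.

q ≈ 50500 W/m²

For two large parallel gray plates, q = σ(T₁⁴ − T₂⁴) / (1/ε₁ + 1/ε₂ − 1).
1/ε₁ + 1/ε₂ − 1 = 1/0.58 + 1/0.39 − 1 = 3.288.
T₁⁴ − T₂⁴ = 3.05×10^12 − 1.15×10^11 = 2.93×10^12 K⁴.
q = 5.67×10⁻⁸ × 2.93×10^12 / 3.288 = 50500 W/m².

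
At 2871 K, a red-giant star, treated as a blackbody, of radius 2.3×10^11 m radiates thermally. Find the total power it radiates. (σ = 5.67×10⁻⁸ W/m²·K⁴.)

P ≈ 2.56×10^30 W

A = 4πr² = 4π × (2.3×10^11)² = 6.65×10^23 m².
P = σAT⁴ = 5.67×10⁻⁸ × 6.65×10^23 × (2871)⁴ = 5.67×10⁻⁸ × 6.65×10^23 × 6.79×10^13.
P = 2.56×10^30 W.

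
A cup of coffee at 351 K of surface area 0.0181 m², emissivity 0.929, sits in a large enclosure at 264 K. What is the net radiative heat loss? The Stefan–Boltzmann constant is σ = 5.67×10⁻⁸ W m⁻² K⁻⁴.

Q = εσA(T⁴ − T_s⁴). T⁴ − T_s⁴ = (351)⁴ − (264)⁴ = 1.52×10^10 − 4.86×10^9 = 1.03×10^10 K⁴.
Q = 0.929 × 5.67×10⁻⁸ × 0.0181 × 1.03×10^10 = 9.84 W.

Q ≈ 9.84 W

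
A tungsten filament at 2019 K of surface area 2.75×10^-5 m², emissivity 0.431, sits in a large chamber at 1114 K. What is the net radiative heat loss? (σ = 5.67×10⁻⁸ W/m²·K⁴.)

Q = εσA(T⁴ − T_s⁴). T⁴ − T_s⁴ = (2019)⁴ − (1114)⁴ = 1.66×10^13 − 1.54×10^12 = 1.51×10^13 K⁴.
Q = 0.431 × 5.67×10⁻⁸ × 2.75×10^-5 × 1.51×10^13 = 10.1 W.

Q ≈ 10.1 W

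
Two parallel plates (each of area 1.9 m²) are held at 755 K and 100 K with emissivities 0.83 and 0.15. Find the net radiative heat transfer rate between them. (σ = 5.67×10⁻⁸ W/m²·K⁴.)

For two large parallel gray plates, q = σ(T₁⁴ − T₂⁴) / (1/ε₁ + 1/ε₂ − 1).
1/ε₁ + 1/ε₂ − 1 = 1/0.83 + 1/0.15 − 1 = 6.871.
T₁⁴ − T₂⁴ = 3.25×10^11 − 1.00×10^8 = 3.25×10^11 K⁴.
q = 5.67×10⁻⁸ × 3.25×10^11 / 6.871 = 2680 W/m².
Q = q·A = 2680 × 1.9 = 5090 W.

Q ≈ 5090 W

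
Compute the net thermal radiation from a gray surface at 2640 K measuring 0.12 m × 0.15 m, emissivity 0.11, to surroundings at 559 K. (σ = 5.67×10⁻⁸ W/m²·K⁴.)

Q ≈ 5440 W

A = 0.12 × 0.15 = 0.0180 m².
Q = εσA(T⁴ − T_s⁴). T⁴ − T_s⁴ = (2640)⁴ − (559)⁴ = 4.86×10^13 − 9.76×10^10 = 4.85×10^13 K⁴.
Q = 0.11 × 5.67×10⁻⁸ × 0.0180 × 4.85×10^13 = 5440 W.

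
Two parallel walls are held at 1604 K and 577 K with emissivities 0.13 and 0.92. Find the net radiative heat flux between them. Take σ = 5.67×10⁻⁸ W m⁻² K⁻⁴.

For two large parallel gray plates, q = σ(T₁⁴ − T₂⁴) / (1/ε₁ + 1/ε₂ − 1).
1/ε₁ + 1/ε₂ − 1 = 1/0.13 + 1/0.92 − 1 = 7.779.
T₁⁴ − T₂⁴ = 6.62×10^12 − 1.11×10^11 = 6.51×10^12 K⁴.
q = 5.67×10⁻⁸ × 6.51×10^12 / 7.779 = 47400 W/m².

q ≈ 47400 W/m²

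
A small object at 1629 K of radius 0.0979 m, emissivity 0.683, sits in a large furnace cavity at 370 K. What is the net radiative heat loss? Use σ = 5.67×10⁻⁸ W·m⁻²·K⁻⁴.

Q ≈ 32800 W

A = 4πr² = 4π × (0.0979)² = 0.120 m².
Q = εσA(T⁴ − T_s⁴). T⁴ − T_s⁴ = (1629)⁴ − (370)⁴ = 7.04×10^12 − 1.87×10^10 = 7.02×10^12 K⁴.
Q = 0.683 × 5.67×10⁻⁸ × 0.120 × 7.02×10^12 = 32800 W.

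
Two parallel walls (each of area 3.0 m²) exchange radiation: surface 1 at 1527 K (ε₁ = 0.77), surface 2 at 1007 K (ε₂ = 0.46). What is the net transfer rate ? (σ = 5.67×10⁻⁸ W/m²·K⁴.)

For two large parallel gray plates, q = σ(T₁⁴ − T₂⁴) / (1/ε₁ + 1/ε₂ − 1).
1/ε₁ + 1/ε₂ − 1 = 1/0.77 + 1/0.46 − 1 = 2.473.
T₁⁴ − T₂⁴ = 5.44×10^12 − 1.03×10^12 = 4.41×10^12 K⁴.
q = 5.67×10⁻⁸ × 4.41×10^12 / 2.473 = 1.01×10^5 W/m².
Q = q·A = 1.01×10^5 × 3.0 = 3.03×10^5 W.

Q ≈ 3.03×10^5 W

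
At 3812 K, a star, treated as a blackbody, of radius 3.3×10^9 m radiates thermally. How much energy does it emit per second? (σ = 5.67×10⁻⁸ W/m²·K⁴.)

A = 4πr² = 4π × (3.3×10^9)² = 1.37×10^20 m².
P = σAT⁴ = 5.67×10⁻⁸ × 1.37×10^20 × (3812)⁴ = 5.67×10⁻⁸ × 1.37×10^20 × 2.11×10^14.
P = 1.64×10^27 W.

P ≈ 1.64×10^27 W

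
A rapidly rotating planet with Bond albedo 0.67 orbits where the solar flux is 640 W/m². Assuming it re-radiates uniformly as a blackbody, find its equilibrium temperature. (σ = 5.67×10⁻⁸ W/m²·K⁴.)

Power absorbed = (1−a)S·πR²; power emitted = 4πR²σT⁴. Equating and cancelling πR²:
T = ((1−a)S / 4σ)^(1/4) = (211 / (4 × 5.67×10⁻⁸))^(1/4) = (9.31×10^8)^(1/4).
T = 175 K.

T ≈ 175 K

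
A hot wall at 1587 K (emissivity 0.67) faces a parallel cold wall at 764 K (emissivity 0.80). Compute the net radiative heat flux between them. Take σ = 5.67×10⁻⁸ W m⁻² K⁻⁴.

For two large parallel gray plates, q = σ(T₁⁴ − T₂⁴) / (1/ε₁ + 1/ε₂ − 1).
1/ε₁ + 1/ε₂ − 1 = 1/0.67 + 1/0.80 − 1 = 1.743.
T₁⁴ − T₂⁴ = 6.34×10^12 − 3.41×10^11 = 6.00×10^12 K⁴.
q = 5.67×10⁻⁸ × 6.00×10^12 / 1.743 = 1.95×10^5 W/m².

q ≈ 1.95×10^5 W/m²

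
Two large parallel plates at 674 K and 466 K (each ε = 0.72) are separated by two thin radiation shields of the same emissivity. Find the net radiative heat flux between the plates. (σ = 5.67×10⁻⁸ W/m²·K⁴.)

Each of the 3 gaps contributes resistance (2/ε − 1) = 2/0.72 − 1 = 1.778; total = 5.333.
q = σ(T₁⁴ − T₂⁴) / 5.333 = 5.67×10⁻⁸ × 1.59×10^11 / 5.333 = 1690 W/m².

q ≈ 1690 W/m²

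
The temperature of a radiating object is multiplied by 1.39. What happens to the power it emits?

P ∝ T⁴, so the power scales as (1.39)⁴ = 3.73.

factor ≈ 3.73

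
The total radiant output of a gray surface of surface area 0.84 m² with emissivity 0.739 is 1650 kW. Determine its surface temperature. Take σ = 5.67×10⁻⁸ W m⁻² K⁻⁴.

T ≈ 2620 K

From P = εσAT⁴, T = (P / εσA)^(1/4) = (1.65×10^6 / (0.739 × 5.67×10⁻⁸ × 0.840))^(1/4).
T = (4.69×10^13)^(1/4) = 2620 K.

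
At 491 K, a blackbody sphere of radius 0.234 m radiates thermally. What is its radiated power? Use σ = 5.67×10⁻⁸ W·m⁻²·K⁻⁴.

P ≈ 2270 W

A = 4πr² = 4π × (0.234)² = 0.688 m².
P = σAT⁴ = 5.67×10⁻⁸ × 0.688 × (491)⁴ = 5.67×10⁻⁸ × 0.688 × 5.81×10^10.
P = 2270 W.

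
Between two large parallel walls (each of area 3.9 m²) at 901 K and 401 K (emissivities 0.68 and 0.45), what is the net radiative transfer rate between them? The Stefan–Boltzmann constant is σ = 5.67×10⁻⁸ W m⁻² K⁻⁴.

For two large parallel gray plates, q = σ(T₁⁴ − T₂⁴) / (1/ε₁ + 1/ε₂ − 1).
1/ε₁ + 1/ε₂ − 1 = 1/0.68 + 1/0.45 − 1 = 2.693.
T₁⁴ − T₂⁴ = 6.59×10^11 − 2.59×10^10 = 6.33×10^11 K⁴.
q = 5.67×10⁻⁸ × 6.33×10^11 / 2.693 = 13300 W/m².
Q = q·A = 13300 × 3.9 = 52000 W.

Q ≈ 52000 W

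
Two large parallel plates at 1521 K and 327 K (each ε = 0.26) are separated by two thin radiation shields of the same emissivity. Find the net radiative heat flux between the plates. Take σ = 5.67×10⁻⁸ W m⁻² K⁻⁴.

Each of the 3 gaps contributes resistance (2/ε − 1) = 2/0.26 − 1 = 6.692; total = 20.08.
q = σ(T₁⁴ − T₂⁴) / 20.08 = 5.67×10⁻⁸ × 5.34×10^12 / 20.08 = 15100 W/m².

q ≈ 15100 W/m²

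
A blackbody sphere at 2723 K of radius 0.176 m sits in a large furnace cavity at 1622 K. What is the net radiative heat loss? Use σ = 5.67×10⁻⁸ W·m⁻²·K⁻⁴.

A = 4πr² = 4π × (0.176)² = 0.389 m².
Q = σA(T⁴ − T_s⁴). T⁴ − T_s⁴ = (2723)⁴ − (1622)⁴ = 5.50×10^13 − 6.92×10^12 = 4.81×10^13 K⁴.
Q = 5.67×10⁻⁸ × 0.389 × 4.81×10^13 = 1.06×10^6 W.

Q ≈ 1.06×10^6 W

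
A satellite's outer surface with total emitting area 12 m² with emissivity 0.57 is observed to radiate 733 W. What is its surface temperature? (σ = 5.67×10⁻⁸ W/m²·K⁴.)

T ≈ 209 K

From P = εσAT⁴, T = (P / εσA)^(1/4) = (733 / (0.57 × 5.67×10⁻⁸ × 12.0))^(1/4).
T = (1.89×10^9)^(1/4) = 209 K.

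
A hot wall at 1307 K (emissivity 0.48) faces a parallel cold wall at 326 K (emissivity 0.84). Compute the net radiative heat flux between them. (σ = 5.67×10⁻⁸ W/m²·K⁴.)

For two large parallel gray plates, q = σ(T₁⁴ − T₂⁴) / (1/ε₁ + 1/ε₂ − 1).
1/ε₁ + 1/ε₂ − 1 = 1/0.48 + 1/0.84 − 1 = 2.274.
T₁⁴ − T₂⁴ = 2.92×10^12 − 1.13×10^10 = 2.91×10^12 K⁴.
q = 5.67×10⁻⁸ × 2.91×10^12 / 2.274 = 72500 W/m².

q ≈ 72500 W/m²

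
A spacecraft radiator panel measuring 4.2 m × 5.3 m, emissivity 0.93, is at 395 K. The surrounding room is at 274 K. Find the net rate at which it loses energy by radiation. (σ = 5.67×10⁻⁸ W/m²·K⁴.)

A = 4.2 × 5.3 = 22.3 m².
Q = εσA(T⁴ − T_s⁴). T⁴ − T_s⁴ = (395)⁴ − (274)⁴ = 2.43×10^10 − 5.64×10^9 = 1.87×10^10 K⁴.
Q = 0.93 × 5.67×10⁻⁸ × 22.3 × 1.87×10^10 = 22000 W.

Q ≈ 22000 W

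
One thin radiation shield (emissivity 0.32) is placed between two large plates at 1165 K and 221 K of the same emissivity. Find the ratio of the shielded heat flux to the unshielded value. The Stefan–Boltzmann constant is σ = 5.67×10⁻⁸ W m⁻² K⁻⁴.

With N identical shields there are N+1 = 2 gaps in series, each with the same radiative resistance, so the flux falls to 1/(N+1) of its unshielded value.

ratio ≈ 0.500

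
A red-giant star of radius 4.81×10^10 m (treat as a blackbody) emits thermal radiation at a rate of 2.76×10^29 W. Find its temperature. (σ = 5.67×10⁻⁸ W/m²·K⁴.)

A = 4πr² = 4π × (4.81×10^10)² = 2.91×10^22 m².
From P = σAT⁴, T = (P / σA)^(1/4) = (2.76×10^29 / (5.67×10⁻⁸ × 2.91×10^22))^(1/4).
T = (1.67×10^14)^(1/4) = 3600 K.

T ≈ 3600 K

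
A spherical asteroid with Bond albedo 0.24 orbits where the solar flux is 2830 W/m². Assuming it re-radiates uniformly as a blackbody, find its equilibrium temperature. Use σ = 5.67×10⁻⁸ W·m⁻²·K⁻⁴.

Power absorbed = (1−a)S·πR²; power emitted = 4πR²σT⁴. Equating and cancelling πR²:
T = ((1−a)S / 4σ)^(1/4) = (2150 / (4 × 5.67×10⁻⁸))^(1/4) = (9.48×10^9)^(1/4).
T = 312 K.

T ≈ 312 K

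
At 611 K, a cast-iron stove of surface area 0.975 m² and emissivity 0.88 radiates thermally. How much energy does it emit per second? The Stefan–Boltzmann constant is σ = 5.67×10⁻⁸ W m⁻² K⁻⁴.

P = εσAT⁴ = 0.88 × 5.67×10⁻⁸ × 0.975 × (611)⁴ = 0.88 × 5.67×10⁻⁸ × 0.975 × 1.39×10^11.
P = 6780 W.

P ≈ 6780 W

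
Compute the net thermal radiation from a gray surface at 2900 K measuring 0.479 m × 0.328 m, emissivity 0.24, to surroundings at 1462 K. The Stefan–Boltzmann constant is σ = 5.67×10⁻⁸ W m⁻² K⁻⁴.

Q ≈ 1.41×10^5 W

A = 0.479 × 0.328 = 0.157 m².
Q = εσA(T⁴ − T_s⁴). T⁴ − T_s⁴ = (2900)⁴ − (1462)⁴ = 7.07×10^13 − 4.57×10^12 = 6.62×10^13 K⁴.
Q = 0.24 × 5.67×10⁻⁸ × 0.157 × 6.62×10^13 = 1.41×10^5 W.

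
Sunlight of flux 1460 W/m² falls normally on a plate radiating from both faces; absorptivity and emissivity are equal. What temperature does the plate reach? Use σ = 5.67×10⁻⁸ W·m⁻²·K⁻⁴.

Absorbed flux αS = emitted flux 2εσT⁴ per unit area; with α = ε this gives T = (S/2σ)^(1/4).
T = (1460 / (2 × 5.67×10⁻⁸))^(1/4) = (1.29×10^10)^(1/4).
T = 337 K.

T ≈ 337 K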